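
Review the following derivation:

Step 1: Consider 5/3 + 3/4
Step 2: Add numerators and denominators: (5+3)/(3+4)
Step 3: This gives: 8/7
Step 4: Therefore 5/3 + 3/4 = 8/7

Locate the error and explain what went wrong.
Step 2: Add numerators and denominators: (5+3)/(3+4)

Step 2 incorrectly adds fractions by separately adding numerators and denominators. This is wrong. The correct method requires a common denominator: 5/3 + 3/4 = (5×4 + 3×3)/(3×4) = 29/12 = 29/12. The method used gives 8/7, which is different.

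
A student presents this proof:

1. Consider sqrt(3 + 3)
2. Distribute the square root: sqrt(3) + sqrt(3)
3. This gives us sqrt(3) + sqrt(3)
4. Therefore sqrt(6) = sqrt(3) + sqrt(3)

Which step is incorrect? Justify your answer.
Step 2: Distribute the square root: sqrt(3) + sqrt(3)

Step 2 incorrectly 'distributes' the square root over addition. The square root function does not distribute: sqrt(a + b) ≠ sqrt(a) + sqrt(b). In fact, sqrt(3 + 3) = sqrt(6) ≈ 2.4495, while sqrt(3) + sqrt(3) ≈ 3.4641.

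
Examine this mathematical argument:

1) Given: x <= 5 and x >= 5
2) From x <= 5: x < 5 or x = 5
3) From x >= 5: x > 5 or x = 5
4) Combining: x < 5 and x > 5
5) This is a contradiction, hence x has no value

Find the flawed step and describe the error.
Step 4: Combining: x < 5 and x > 5

Step 4 incorrectly combines the conditions. From x <= 5 and x >= 5, the intersection is x = 5. The error treats the 'or' cases as 'and' requirements. The correct conclusion is that x = 5 is the unique solution, not that no solution exists.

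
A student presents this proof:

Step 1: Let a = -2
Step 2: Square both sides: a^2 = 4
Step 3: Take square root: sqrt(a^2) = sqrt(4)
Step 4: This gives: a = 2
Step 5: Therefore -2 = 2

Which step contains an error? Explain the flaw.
Step 4: This gives: a = 2

Step 4 incorrectly states that sqrt(a^2) = a. The correct identity is sqrt(a^2) = |a|. Since a = -2 < 0, we have sqrt(a^2) = |-2| = 2, not a = -2.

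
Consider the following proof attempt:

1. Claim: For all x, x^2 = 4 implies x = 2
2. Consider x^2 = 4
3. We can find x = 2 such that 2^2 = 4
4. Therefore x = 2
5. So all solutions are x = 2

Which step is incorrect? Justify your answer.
Step 4: Therefore x = 2

Step 4 incorrectly concludes that x = 2 is the only solution. The proof shows that x = 2 is A solution (existence), but does not show it is the ONLY solution (uniqueness). In fact, x = -2 is also a solution since (-2)^2 = 4. Finding one solution doesn't prove there are no others.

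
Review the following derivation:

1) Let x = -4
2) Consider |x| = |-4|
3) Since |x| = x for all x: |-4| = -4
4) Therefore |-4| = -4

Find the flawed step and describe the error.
Step 3: Since |x| = x for all x: |-4| = -4

Step 3 incorrectly states that |x| = x for all x. The correct definition is |x| = x when x >= 0, and |x| = -x when x < 0. Since -4 < 0, we have |-4| = -(-4) = 4, not -4.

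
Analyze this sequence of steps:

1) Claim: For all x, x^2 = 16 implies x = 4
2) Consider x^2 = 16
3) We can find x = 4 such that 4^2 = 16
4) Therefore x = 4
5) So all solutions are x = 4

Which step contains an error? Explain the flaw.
Step 4: Therefore x = 4

Step 4 incorrectly concludes that x = 4 is the only solution. The proof shows that x = 4 is A solution (existence), but does not show it is the ONLY solution (uniqueness). In fact, x = -4 is also a solution since (-4)^2 = 16. Finding one solution doesn't prove there are no others.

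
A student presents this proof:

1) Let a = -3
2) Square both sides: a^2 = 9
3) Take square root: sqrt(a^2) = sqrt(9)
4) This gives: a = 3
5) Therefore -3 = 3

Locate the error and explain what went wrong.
Step 4: This gives: a = 3

Step 4 incorrectly states that sqrt(a^2) = a. The correct identity is sqrt(a^2) = |a|. Since a = -3 < 0, we have sqrt(a^2) = |-3| = 3, not a = -3.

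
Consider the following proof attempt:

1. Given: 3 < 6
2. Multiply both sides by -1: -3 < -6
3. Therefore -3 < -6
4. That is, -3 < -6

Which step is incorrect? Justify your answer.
Step 2: Multiply both sides by -1: -3 < -6

Step 2 multiplies both sides by -1 but fails to reverse the inequality sign. When multiplying (or dividing) an inequality by a negative number, the direction must be reversed. Since 3 < 6, we should get -3 > -6, i.e., -3 > -6.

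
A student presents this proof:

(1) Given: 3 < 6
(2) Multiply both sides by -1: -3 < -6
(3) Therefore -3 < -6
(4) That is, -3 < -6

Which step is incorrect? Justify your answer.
Step 2: Multiply both sides by -1: -3 < -6

Step 2 multiplies both sides by -1 but fails to reverse the inequality sign. When multiplying (or dividing) an inequality by a negative number, the direction must be reversed. Since 3 < 6, we should get -3 > -6, i.e., -3 > -6.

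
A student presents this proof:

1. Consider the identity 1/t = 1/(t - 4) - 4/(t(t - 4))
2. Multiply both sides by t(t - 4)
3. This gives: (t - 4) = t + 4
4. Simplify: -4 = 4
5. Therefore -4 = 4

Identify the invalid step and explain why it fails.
Step 3: This gives: (t - 4) = t + 4

Step 3 makes a sign error when clearing denominators. Multiplying -4/(t(t - 4)) by t(t - 4) gives -4, not +4. The correct result is (t - 4) = t - 4, which is trivially true, not (t - 4) = t + 4. (Step 1 is a valid identity: 1/(t - 4) - 4/(t(t - 4)) = (t - 4)/(t(t - 4)) = 1/t.)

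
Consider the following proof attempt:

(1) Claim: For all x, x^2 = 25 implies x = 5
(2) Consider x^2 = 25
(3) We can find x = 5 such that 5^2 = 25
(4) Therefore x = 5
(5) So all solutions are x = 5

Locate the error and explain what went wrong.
Step 4: Therefore x = 5

Step 4 incorrectly concludes that x = 5 is the only solution. The proof shows that x = 5 is A solution (existence), but does not show it is the ONLY solution (uniqueness). In fact, x = -5 is also a solution since (-5)^2 = 25. Finding one solution doesn't prove there are no others.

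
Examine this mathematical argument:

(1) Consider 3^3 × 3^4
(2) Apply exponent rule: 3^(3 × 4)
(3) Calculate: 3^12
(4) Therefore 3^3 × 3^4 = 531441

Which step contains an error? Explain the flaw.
Step 2: Apply exponent rule: 3^(3 × 4)

Step 2 incorrectly states that a^b × a^c = a^(b×c). The correct rule is a^b × a^c = a^(b+c). The actual value is 3^3 × 3^4 = 3^7 = 2187, not 3^12 = 531441.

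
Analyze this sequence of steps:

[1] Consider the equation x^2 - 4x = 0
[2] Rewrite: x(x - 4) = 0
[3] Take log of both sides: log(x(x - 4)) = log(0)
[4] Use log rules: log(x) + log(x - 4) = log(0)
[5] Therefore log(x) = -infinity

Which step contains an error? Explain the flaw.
Step 3: Take log of both sides: log(x(x - 4)) = log(0)

Step 3 takes the logarithm of both sides, resulting in log(0) on the right side. The logarithm is only defined for positive numbers; log(0) is undefined (approaches negative infinity). This operation is invalid.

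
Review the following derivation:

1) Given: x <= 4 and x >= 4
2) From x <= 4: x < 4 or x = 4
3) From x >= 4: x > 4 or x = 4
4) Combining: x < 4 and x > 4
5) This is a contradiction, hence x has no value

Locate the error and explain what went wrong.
Step 4: Combining: x < 4 and x > 4

Step 4 incorrectly combines the conditions. From x <= 4 and x >= 4, the intersection is x = 4. The error treats the 'or' cases as 'and' requirements. The correct conclusion is that x = 4 is the unique solution, not that no solution exists.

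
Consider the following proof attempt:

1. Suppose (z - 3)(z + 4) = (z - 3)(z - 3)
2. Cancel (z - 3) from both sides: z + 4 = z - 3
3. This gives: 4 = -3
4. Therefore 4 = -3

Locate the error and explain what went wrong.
Step 2: Cancel (z - 3) from both sides: z + 4 = z - 3

Step 2 cancels (z - 3) from both sides. This is only valid if (z - 3) ≠ 0, i.e., z ≠ 3. When z = 3, both sides equal zero regardless of the other factors. The correct approach requires considering z = 3 as a separate case.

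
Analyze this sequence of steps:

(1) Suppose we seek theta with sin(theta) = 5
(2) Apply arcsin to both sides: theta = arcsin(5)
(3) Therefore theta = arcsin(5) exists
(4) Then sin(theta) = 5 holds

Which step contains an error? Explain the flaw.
Step 2: Apply arcsin to both sides: theta = arcsin(5)

Step 2 applies arcsin to 5. However, arcsin(x) is only defined for x in [-1, 1] because sin(theta) can only produce values in that range. Since |5| > 1, arcsin(5) is undefined. There is no angle whose sine equals 5.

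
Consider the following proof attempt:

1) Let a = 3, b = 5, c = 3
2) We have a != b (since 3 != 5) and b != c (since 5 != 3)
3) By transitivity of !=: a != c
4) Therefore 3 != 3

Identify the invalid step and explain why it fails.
Step 3: By transitivity of !=: a != c

Step 3 incorrectly applies transitivity to the '!=' relation. Transitivity states: if a R b and b R c, then a R c. However, '!=' is not transitive. Counterexample: 3 != 5 and 5 != 3, but 3 = 3 (both equal 3). Transitivity holds for relations like <, <=, =, but not for !=.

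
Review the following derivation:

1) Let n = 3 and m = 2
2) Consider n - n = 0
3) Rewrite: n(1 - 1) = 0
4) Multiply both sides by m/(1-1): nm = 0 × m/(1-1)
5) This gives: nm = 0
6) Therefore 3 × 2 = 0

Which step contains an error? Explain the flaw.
Step 4: Multiply both sides by m/(1-1): nm = 0 × m/(1-1)

Step 4 multiplies both sides by m/(1-1). However, 1-1 = 0, so this is multiplication by m/0, which is undefined. We cannot multiply by an undefined expression.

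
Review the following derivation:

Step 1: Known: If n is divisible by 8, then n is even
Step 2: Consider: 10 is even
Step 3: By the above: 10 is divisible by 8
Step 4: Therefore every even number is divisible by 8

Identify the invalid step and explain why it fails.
Step 3: By the above: 10 is divisible by 8

Step 3 commits the fallacy of affirming the consequent. The known fact 'divisible by 8 → even' does NOT imply 'even → divisible by 8'. That would be the converse, which is false. For example, 10 is even but 10 ÷ 8 = 1.25, which is not an integer.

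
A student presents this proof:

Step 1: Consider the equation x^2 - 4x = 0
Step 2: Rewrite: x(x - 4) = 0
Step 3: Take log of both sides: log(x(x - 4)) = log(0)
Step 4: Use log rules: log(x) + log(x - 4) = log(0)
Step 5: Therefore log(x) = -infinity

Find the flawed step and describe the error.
Step 3: Take log of both sides: log(x(x - 4)) = log(0)

Step 3 takes the logarithm of both sides, resulting in log(0) on the right side. The logarithm is only defined for positive numbers; log(0) is undefined (approaches negative infinity). This operation is invalid.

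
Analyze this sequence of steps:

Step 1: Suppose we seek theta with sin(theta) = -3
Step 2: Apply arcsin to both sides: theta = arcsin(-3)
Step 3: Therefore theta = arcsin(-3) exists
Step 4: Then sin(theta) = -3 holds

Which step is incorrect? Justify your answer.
Step 2: Apply arcsin to both sides: theta = arcsin(-3)

Step 2 applies arcsin to -3. However, arcsin(x) is only defined for x in [-1, 1] because sin(theta) can only produce values in that range. Since |-3| > 1, arcsin(-3) is undefined. There is no angle whose sine equals -3.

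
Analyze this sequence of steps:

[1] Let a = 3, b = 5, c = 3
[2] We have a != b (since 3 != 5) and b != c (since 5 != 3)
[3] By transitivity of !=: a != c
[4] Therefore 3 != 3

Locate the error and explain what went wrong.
Step 3: By transitivity of !=: a != c

Step 3 incorrectly applies transitivity to the '!=' relation. Transitivity states: if a R b and b R c, then a R c. However, '!=' is not transitive. Counterexample: 3 != 5 and 5 != 3, but 3 = 3 (both equal 3). Transitivity holds for relations like <, <=, =, but not for !=.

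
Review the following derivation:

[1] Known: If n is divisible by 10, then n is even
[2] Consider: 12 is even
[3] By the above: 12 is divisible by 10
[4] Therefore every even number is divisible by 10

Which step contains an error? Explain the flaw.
Step 3: By the above: 12 is divisible by 10

Step 3 commits the fallacy of affirming the consequent. The known fact 'divisible by 10 → even' does NOT imply 'even → divisible by 10'. That would be the converse, which is false. For example, 12 is even but 12 ÷ 10 = 1.20, which is not an integer.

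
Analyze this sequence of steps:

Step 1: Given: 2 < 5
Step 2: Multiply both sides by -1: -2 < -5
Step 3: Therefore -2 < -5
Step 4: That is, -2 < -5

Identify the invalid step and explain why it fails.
Step 2: Multiply both sides by -1: -2 < -5

Step 2 multiplies both sides by -1 but fails to reverse the inequality sign. When multiplying (or dividing) an inequality by a negative number, the direction must be reversed. Since 2 < 5, we should get -2 > -5, i.e., -2 > -5.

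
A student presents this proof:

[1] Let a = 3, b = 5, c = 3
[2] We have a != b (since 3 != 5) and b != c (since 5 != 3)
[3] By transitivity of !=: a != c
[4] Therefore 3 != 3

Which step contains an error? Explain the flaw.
Step 3: By transitivity of !=: a != c

Step 3 incorrectly applies transitivity to the '!=' relation. Transitivity states: if a R b and b R c, then a R c. However, '!=' is not transitive. Counterexample: 3 != 5 and 5 != 3, but 3 = 3 (both equal 3). Transitivity holds for relations like <, <=, =, but not for !=.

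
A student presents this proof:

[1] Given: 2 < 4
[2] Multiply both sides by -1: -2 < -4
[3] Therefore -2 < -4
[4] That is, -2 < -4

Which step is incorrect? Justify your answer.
Step 2: Multiply both sides by -1: -2 < -4

Step 2 multiplies both sides by -1 but fails to reverse the inequality sign. When multiplying (or dividing) an inequality by a negative number, the direction must be reversed. Since 2 < 4, we should get -2 > -4, i.e., -2 > -4.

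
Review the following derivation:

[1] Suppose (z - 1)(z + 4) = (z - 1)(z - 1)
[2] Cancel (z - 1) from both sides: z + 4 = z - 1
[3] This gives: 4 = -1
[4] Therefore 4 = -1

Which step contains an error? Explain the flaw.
Step 2: Cancel (z - 1) from both sides: z + 4 = z - 1

Step 2 cancels (z - 1) from both sides. This is only valid if (z - 1) ≠ 0, i.e., z ≠ 1. When z = 1, both sides equal zero regardless of the other factors. The correct approach requires considering z = 1 as a separate case.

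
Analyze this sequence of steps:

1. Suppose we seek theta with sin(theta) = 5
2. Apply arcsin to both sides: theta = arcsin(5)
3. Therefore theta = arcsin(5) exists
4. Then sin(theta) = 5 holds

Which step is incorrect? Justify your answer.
Step 2: Apply arcsin to both sides: theta = arcsin(5)

Step 2 applies arcsin to 5. However, arcsin(x) is only defined for x in [-1, 1] because sin(theta) can only produce values in that range. Since |5| > 1, arcsin(5) is undefined. There is no angle whose sine equals 5.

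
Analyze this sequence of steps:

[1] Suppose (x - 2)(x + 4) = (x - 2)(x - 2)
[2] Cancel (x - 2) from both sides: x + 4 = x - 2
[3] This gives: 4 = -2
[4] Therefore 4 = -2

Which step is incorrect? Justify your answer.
Step 2: Cancel (x - 2) from both sides: x + 4 = x - 2

Step 2 cancels (x - 2) from both sides. This is only valid if (x - 2) ≠ 0, i.e., x ≠ 2. When x = 2, both sides equal zero regardless of the other factors. The correct approach requires considering x = 2 as a separate case.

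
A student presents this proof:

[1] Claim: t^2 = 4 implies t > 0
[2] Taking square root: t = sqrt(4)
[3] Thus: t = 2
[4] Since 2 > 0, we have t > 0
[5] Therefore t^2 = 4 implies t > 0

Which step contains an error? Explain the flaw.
Step 2: Taking square root: t = sqrt(4)

Step 2 takes the square root and assumes the positive root only. The equation t^2 = 4 actually has two solutions: t = 2 and t = -2. The proof silently assumes t > 0 without justification, then uses this assumption to conclude t > 0, which is circular. The counterexample t = -2 shows the claim is false.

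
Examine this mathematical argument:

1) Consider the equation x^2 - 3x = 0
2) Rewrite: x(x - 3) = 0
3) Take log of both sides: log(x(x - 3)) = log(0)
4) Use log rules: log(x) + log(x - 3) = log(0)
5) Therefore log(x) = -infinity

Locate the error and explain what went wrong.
Step 3: Take log of both sides: log(x(x - 3)) = log(0)

Step 3 takes the logarithm of both sides, resulting in log(0) on the right side. The logarithm is only defined for positive numbers; log(0) is undefined (approaches negative infinity). This operation is invalid.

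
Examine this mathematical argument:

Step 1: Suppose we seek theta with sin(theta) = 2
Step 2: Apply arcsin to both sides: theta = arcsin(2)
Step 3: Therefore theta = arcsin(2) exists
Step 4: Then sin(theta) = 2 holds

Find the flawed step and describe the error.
Step 2: Apply arcsin to both sides: theta = arcsin(2)

Step 2 applies arcsin to 2. However, arcsin(x) is only defined for x in [-1, 1] because sin(theta) can only produce values in that range. Since |2| > 1, arcsin(2) is undefined. There is no angle whose sine equals 2.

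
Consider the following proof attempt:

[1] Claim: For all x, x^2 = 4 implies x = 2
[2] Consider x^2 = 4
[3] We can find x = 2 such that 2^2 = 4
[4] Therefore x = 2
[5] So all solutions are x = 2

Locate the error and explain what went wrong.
Step 4: Therefore x = 2

Step 4 incorrectly concludes that x = 2 is the only solution. The proof shows that x = 2 is A solution (existence), but does not show it is the ONLY solution (uniqueness). In fact, x = -2 is also a solution since (-2)^2 = 4. Finding one solution doesn't prove there are no others.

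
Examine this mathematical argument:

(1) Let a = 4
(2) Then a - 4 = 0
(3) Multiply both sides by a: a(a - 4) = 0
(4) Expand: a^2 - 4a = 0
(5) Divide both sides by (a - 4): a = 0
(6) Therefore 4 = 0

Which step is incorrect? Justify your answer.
Step 5: Divide both sides by (a - 4): a = 0

Step 5 divides both sides by (a - 4). However, since a = 4, we have (a - 4) = 0. Division by zero is undefined, making this step invalid.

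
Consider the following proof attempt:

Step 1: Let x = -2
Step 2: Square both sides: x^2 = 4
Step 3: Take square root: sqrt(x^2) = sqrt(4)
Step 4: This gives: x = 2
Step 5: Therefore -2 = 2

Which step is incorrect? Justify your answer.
Step 4: This gives: x = 2

Step 4 incorrectly states that sqrt(x^2) = x. The correct identity is sqrt(x^2) = |x|. Since x = -2 < 0, we have sqrt(x^2) = |-2| = 2, not x = -2.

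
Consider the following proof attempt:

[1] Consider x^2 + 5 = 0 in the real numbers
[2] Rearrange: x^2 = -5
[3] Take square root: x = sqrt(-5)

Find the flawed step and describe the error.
Step 3: Take square root: x = sqrt(-5)

Step 3 takes the square root of -5, which is negative. In the real number system, the square root of a negative number is undefined. The equation x^2 + 5 = 0 has no real solutions. Square roots of negative numbers only exist in the complex numbers.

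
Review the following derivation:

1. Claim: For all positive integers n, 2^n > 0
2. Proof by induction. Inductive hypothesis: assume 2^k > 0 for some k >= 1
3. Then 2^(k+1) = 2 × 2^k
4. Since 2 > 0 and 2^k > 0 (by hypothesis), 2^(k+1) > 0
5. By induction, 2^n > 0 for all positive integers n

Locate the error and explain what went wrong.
Step 5: By induction, 2^n > 0 for all positive integers n

Step 5 concludes the proof by induction, but no base case was ever established. A valid induction proof requires: (1) a base case proving 2^1 > 0, and (2) an inductive step showing IF 2^k > 0 THEN 2^(k+1) > 0. Steps 2-4 correctly establish the inductive step, but without the base case the conclusion in step 5 does not follow.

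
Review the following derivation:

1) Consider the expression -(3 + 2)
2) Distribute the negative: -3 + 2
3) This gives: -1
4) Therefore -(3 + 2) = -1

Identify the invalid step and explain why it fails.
Step 2: Distribute the negative: -3 + 2

Step 2 incorrectly distributes the negative sign. The correct distribution is -(3 + 2) = -3 - 2 = -5. The negative must be applied to both terms, not just the first. The error treats -(3 + 2) as -3 + 2, which equals -1 instead of -5.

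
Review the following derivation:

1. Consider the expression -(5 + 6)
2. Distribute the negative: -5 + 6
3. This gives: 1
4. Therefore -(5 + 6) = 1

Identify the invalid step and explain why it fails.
Step 2: Distribute the negative: -5 + 6

Step 2 incorrectly distributes the negative sign. The correct distribution is -(5 + 6) = -5 - 6 = -11. The negative must be applied to both terms, not just the first. The error treats -(5 + 6) as -5 + 6, which equals 1 instead of -11.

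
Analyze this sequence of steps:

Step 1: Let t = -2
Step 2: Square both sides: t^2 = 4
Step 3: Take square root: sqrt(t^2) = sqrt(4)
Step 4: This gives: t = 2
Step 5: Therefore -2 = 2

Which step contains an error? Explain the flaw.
Step 4: This gives: t = 2

Step 4 incorrectly states that sqrt(t^2) = t. The correct identity is sqrt(t^2) = |t|. Since t = -2 < 0, we have sqrt(t^2) = |-2| = 2, not t = -2.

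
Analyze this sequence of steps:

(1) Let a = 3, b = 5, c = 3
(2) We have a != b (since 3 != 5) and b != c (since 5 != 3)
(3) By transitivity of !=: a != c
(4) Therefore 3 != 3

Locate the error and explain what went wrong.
Step 3: By transitivity of !=: a != c

Step 3 incorrectly applies transitivity to the '!=' relation. Transitivity states: if a R b and b R c, then a R c. However, '!=' is not transitive. Counterexample: 3 != 5 and 5 != 3, but 3 = 3 (both equal 3). Transitivity holds for relations like <, <=, =, but not for !=.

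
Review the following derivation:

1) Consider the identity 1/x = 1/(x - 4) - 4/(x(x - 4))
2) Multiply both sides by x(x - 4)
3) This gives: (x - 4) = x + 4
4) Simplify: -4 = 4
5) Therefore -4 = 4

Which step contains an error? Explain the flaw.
Step 3: This gives: (x - 4) = x + 4

Step 3 makes a sign error when clearing denominators. Multiplying -4/(x(x - 4)) by x(x - 4) gives -4, not +4. The correct result is (x - 4) = x - 4, which is trivially true, not (x - 4) = x + 4. (Step 1 is a valid identity: 1/(x - 4) - 4/(x(x - 4)) = (x - 4)/(x(x - 4)) = 1/x.)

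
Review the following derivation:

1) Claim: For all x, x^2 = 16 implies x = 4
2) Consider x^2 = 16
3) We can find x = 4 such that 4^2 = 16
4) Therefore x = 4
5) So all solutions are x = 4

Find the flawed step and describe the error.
Step 4: Therefore x = 4

Step 4 incorrectly concludes that x = 4 is the only solution. The proof shows that x = 4 is A solution (existence), but does not show it is the ONLY solution (uniqueness). In fact, x = -4 is also a solution since (-4)^2 = 16. Finding one solution doesn't prove there are no others.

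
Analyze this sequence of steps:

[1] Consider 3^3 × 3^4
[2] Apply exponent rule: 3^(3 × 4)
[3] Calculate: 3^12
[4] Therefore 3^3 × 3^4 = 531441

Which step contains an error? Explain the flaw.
Step 2: Apply exponent rule: 3^(3 × 4)

Step 2 incorrectly states that a^b × a^c = a^(b×c). The correct rule is a^b × a^c = a^(b+c). The actual value is 3^3 × 3^4 = 3^7 = 2187, not 3^12 = 531441.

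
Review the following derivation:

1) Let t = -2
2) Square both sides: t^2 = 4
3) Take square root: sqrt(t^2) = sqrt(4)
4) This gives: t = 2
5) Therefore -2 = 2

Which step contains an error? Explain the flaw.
Step 4: This gives: t = 2

Step 4 incorrectly states that sqrt(t^2) = t. The correct identity is sqrt(t^2) = |t|. Since t = -2 < 0, we have sqrt(t^2) = |-2| = 2, not t = -2.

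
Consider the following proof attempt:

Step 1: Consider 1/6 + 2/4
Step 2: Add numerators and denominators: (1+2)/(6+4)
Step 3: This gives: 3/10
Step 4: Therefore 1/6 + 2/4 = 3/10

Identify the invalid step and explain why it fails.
Step 2: Add numerators and denominators: (1+2)/(6+4)

Step 2 incorrectly adds fractions by separately adding numerators and denominators. This is wrong. The correct method requires a common denominator: 1/6 + 2/4 = (1×4 + 2×6)/(6×4) = 16/24 = 2/3. The method used gives 3/10, which is different.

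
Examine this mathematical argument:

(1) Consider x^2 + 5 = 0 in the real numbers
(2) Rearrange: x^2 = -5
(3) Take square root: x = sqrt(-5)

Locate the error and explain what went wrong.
Step 3: Take square root: x = sqrt(-5)

Step 3 takes the square root of -5, which is negative. In the real number system, the square root of a negative number is undefined. The equation x^2 + 5 = 0 has no real solutions. Square roots of negative numbers only exist in the complex numbers.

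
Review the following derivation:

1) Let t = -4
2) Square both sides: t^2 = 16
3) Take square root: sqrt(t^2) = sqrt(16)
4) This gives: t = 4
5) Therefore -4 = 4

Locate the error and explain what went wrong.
Step 4: This gives: t = 4

Step 4 incorrectly states that sqrt(t^2) = t. The correct identity is sqrt(t^2) = |t|. Since t = -4 < 0, we have sqrt(t^2) = |-4| = 4, not t = -4.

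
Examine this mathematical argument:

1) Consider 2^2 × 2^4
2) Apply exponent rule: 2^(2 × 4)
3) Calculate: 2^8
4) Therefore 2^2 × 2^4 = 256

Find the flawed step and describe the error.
Step 2: Apply exponent rule: 2^(2 × 4)

Step 2 incorrectly states that a^b × a^c = a^(b×c). The correct rule is a^b × a^c = a^(b+c). The actual value is 2^2 × 2^4 = 2^6 = 64, not 2^8 = 256.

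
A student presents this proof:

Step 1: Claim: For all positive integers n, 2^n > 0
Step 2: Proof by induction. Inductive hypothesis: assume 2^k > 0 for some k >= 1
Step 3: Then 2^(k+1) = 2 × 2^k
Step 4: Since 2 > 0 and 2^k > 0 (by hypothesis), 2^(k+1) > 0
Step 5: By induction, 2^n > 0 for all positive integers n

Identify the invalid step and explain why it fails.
Step 5: By induction, 2^n > 0 for all positive integers n

Step 5 concludes the proof by induction, but no base case was ever established. A valid induction proof requires: (1) a base case proving 2^1 > 0, and (2) an inductive step showing IF 2^k > 0 THEN 2^(k+1) > 0. Steps 2-4 correctly establish the inductive step, but without the base case the conclusion in step 5 does not follow.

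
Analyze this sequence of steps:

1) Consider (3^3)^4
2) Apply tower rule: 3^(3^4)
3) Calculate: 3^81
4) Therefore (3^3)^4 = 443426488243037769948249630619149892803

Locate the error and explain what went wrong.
Step 2: Apply tower rule: 3^(3^4)

Step 2 incorrectly states that (a^b)^c = a^(b^c). The correct rule is (a^b)^c = a^(b×c). The actual value is (3^3)^4 = 3^12 = 531441, not 3^81 = 443426488243037769948249630619149892803.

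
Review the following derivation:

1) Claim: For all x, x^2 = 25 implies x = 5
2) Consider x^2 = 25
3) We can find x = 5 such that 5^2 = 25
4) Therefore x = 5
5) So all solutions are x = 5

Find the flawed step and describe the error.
Step 4: Therefore x = 5

Step 4 incorrectly concludes that x = 5 is the only solution. The proof shows that x = 5 is A solution (existence), but does not show it is the ONLY solution (uniqueness). In fact, x = -5 is also a solution since (-5)^2 = 25. Finding one solution doesn't prove there are no others.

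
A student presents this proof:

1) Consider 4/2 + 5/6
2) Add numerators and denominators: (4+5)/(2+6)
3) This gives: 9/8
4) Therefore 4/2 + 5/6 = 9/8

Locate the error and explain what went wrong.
Step 2: Add numerators and denominators: (4+5)/(2+6)

Step 2 incorrectly adds fractions by separately adding numerators and denominators. This is wrong. The correct method requires a common denominator: 4/2 + 5/6 = (4×6 + 5×2)/(2×6) = 34/12 = 17/6. The method used gives 9/8, which is different.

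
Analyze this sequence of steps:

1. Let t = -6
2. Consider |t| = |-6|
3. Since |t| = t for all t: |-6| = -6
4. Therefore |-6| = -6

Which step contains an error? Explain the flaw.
Step 3: Since |t| = t for all t: |-6| = -6

Step 3 incorrectly states that |t| = t for all t. The correct definition is |t| = t when t >= 0, and |t| = -t when t < 0. Since -6 < 0, we have |-6| = -(-6) = 6, not -6.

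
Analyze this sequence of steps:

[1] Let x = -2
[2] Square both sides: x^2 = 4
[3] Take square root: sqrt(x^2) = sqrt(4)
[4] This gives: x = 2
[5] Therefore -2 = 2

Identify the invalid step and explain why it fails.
Step 4: This gives: x = 2

Step 4 incorrectly states that sqrt(x^2) = x. The correct identity is sqrt(x^2) = |x|. Since x = -2 < 0, we have sqrt(x^2) = |-2| = 2, not x = -2.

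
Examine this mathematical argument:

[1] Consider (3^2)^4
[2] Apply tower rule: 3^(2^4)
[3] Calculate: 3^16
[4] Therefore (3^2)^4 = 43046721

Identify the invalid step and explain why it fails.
Step 2: Apply tower rule: 3^(2^4)

Step 2 incorrectly states that (a^b)^c = a^(b^c). The correct rule is (a^b)^c = a^(b×c). The actual value is (3^2)^4 = 3^8 = 6561, not 3^16 = 43046721.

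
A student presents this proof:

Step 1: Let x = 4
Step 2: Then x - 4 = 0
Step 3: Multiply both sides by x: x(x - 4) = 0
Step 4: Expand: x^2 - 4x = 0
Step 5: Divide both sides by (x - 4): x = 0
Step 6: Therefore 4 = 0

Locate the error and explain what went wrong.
Step 5: Divide both sides by (x - 4): x = 0

Step 5 divides both sides by (x - 4). However, since x = 4, we have (x - 4) = 0. Division by zero is undefined, making this step invalid.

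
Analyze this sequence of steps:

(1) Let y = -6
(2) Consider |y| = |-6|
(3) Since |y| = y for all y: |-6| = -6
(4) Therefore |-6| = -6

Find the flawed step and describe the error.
Step 3: Since |y| = y for all y: |-6| = -6

Step 3 incorrectly states that |y| = y for all y. The correct definition is |y| = y when y >= 0, and |y| = -y when y < 0. Since -6 < 0, we have |-6| = -(-6) = 6, not -6.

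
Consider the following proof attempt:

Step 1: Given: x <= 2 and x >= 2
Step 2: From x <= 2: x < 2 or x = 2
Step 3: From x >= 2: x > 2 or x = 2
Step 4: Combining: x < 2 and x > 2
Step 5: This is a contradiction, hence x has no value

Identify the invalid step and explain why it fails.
Step 4: Combining: x < 2 and x > 2

Step 4 incorrectly combines the conditions. From x <= 2 and x >= 2, the intersection is x = 2. The error treats the 'or' cases as 'and' requirements. The correct conclusion is that x = 2 is the unique solution, not that no solution exists.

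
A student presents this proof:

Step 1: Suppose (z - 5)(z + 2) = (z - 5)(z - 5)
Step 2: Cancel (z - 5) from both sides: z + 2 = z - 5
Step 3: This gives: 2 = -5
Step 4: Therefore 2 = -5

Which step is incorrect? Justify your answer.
Step 2: Cancel (z - 5) from both sides: z + 2 = z - 5

Step 2 cancels (z - 5) from both sides. This is only valid if (z - 5) ≠ 0, i.e., z ≠ 5. When z = 5, both sides equal zero regardless of the other factors. The correct approach requires considering z = 5 as a separate case.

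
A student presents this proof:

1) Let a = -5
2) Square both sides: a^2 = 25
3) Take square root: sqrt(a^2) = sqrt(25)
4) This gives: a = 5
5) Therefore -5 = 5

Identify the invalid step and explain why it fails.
Step 4: This gives: a = 5

Step 4 incorrectly states that sqrt(a^2) = a. The correct identity is sqrt(a^2) = |a|. Since a = -5 < 0, we have sqrt(a^2) = |-5| = 5, not a = -5.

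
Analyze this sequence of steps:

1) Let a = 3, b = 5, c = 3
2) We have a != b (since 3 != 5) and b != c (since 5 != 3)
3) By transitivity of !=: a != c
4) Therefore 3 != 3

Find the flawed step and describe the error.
Step 3: By transitivity of !=: a != c

Step 3 incorrectly applies transitivity to the '!=' relation. Transitivity states: if a R b and b R c, then a R c. However, '!=' is not transitive. Counterexample: 3 != 5 and 5 != 3, but 3 = 3 (both equal 3). Transitivity holds for relations like <, <=, =, but not for !=.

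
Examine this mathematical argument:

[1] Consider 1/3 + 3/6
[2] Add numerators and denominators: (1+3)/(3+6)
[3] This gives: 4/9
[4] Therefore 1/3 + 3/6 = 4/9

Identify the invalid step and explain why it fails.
Step 2: Add numerators and denominators: (1+3)/(3+6)

Step 2 incorrectly adds fractions by separately adding numerators and denominators. This is wrong. The correct method requires a common denominator: 1/3 + 3/6 = (1×6 + 3×3)/(3×6) = 15/18 = 5/6. The method used gives 4/9, which is different.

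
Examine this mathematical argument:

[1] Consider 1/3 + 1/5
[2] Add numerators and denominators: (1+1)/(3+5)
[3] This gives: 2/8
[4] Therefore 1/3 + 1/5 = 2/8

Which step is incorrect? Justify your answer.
Step 2: Add numerators and denominators: (1+1)/(3+5)

Step 2 incorrectly adds fractions by separately adding numerators and denominators. This is wrong. The correct method requires a common denominator: 1/3 + 1/5 = (1×5 + 1×3)/(3×5) = 8/15 = 8/15. The method used gives 2/8, which is different.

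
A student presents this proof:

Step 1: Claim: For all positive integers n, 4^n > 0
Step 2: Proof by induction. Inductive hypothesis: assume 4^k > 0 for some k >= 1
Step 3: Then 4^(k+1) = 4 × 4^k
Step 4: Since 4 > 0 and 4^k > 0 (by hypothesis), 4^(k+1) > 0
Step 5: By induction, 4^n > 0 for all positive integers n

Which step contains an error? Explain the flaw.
Step 5: By induction, 4^n > 0 for all positive integers n

Step 5 concludes the proof by induction, but no base case was ever established. A valid induction proof requires: (1) a base case proving 4^1 > 0, and (2) an inductive step showing IF 4^k > 0 THEN 4^(k+1) > 0. Steps 2-4 correctly establish the inductive step, but without the base case the conclusion in step 5 does not follow.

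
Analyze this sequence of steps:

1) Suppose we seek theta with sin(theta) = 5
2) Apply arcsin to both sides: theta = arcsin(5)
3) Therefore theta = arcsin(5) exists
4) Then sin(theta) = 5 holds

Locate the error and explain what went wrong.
Step 2: Apply arcsin to both sides: theta = arcsin(5)

Step 2 applies arcsin to 5. However, arcsin(x) is only defined for x in [-1, 1] because sin(theta) can only produce values in that range. Since |5| > 1, arcsin(5) is undefined. There is no angle whose sine equals 5.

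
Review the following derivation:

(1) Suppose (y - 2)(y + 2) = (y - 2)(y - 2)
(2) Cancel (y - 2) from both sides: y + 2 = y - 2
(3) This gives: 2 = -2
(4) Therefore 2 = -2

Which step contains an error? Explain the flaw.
Step 2: Cancel (y - 2) from both sides: y + 2 = y - 2

Step 2 cancels (y - 2) from both sides. This is only valid if (y - 2) ≠ 0, i.e., y ≠ 2. When y = 2, both sides equal zero regardless of the other factors. The correct approach requires considering y = 2 as a separate case.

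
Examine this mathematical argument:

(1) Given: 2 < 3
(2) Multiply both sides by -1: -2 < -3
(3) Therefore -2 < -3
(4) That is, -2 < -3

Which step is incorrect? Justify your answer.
Step 2: Multiply both sides by -1: -2 < -3

Step 2 multiplies both sides by -1 but fails to reverse the inequality sign. When multiplying (or dividing) an inequality by a negative number, the direction must be reversed. Since 2 < 3, we should get -2 > -3, i.e., -2 > -3.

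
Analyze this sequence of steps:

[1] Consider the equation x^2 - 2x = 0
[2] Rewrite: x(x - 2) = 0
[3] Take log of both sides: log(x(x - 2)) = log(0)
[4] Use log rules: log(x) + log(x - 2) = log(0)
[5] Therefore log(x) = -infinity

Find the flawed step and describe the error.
Step 3: Take log of both sides: log(x(x - 2)) = log(0)

Step 3 takes the logarithm of both sides, resulting in log(0) on the right side. The logarithm is only defined for positive numbers; log(0) is undefined (approaches negative infinity). This operation is invalid.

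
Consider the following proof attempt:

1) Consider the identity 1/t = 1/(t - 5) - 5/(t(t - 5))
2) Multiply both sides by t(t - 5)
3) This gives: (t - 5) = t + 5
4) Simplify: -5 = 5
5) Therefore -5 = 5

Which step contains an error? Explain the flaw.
Step 3: This gives: (t - 5) = t + 5

Step 3 makes a sign error when clearing denominators. Multiplying -5/(t(t - 5)) by t(t - 5) gives -5, not +5. The correct result is (t - 5) = t - 5, which is trivially true, not (t - 5) = t + 5. (Step 1 is a valid identity: 1/(t - 5) - 5/(t(t - 5)) = (t - 5)/(t(t - 5)) = 1/t.)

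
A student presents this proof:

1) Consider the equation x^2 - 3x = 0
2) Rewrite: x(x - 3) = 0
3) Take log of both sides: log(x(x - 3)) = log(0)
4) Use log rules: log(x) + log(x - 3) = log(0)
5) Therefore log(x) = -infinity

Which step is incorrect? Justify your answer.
Step 3: Take log of both sides: log(x(x - 3)) = log(0)

Step 3 takes the logarithm of both sides, resulting in log(0) on the right side. The logarithm is only defined for positive numbers; log(0) is undefined (approaches negative infinity). This operation is invalid.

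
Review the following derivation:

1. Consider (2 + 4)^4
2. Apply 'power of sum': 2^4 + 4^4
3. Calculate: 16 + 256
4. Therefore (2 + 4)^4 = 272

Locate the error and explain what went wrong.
Step 2: Apply 'power of sum': 2^4 + 4^4

Step 2 incorrectly applies a non-existent rule '(a+b)^n = a^n + b^n'. This is false in general. The correct expansion uses the binomial theorem. The actual value is (2 + 4)^4 = 6^4 = 1296, not 272.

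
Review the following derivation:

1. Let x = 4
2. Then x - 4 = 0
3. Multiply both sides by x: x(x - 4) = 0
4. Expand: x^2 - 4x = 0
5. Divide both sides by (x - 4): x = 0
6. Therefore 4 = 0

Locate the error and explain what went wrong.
Step 5: Divide both sides by (x - 4): x = 0

Step 5 divides both sides by (x - 4). However, since x = 4, we have (x - 4) = 0. Division by zero is undefined, making this step invalid.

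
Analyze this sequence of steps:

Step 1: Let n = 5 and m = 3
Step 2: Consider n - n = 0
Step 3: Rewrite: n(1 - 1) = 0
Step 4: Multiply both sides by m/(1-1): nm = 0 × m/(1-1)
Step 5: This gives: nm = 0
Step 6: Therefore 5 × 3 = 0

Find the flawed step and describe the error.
Step 4: Multiply both sides by m/(1-1): nm = 0 × m/(1-1)

Step 4 multiplies both sides by m/(1-1). However, 1-1 = 0, so this is multiplication by m/0, which is undefined. We cannot multiply by an undefined expression.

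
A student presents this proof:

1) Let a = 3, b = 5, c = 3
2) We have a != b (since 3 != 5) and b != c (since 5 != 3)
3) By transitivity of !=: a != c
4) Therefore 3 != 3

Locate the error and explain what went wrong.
Step 3: By transitivity of !=: a != c

Step 3 incorrectly applies transitivity to the '!=' relation. Transitivity states: if a R b and b R c, then a R c. However, '!=' is not transitive. Counterexample: 3 != 5 and 5 != 3, but 3 = 3 (both equal 3). Transitivity holds for relations like <, <=, =, but not for !=.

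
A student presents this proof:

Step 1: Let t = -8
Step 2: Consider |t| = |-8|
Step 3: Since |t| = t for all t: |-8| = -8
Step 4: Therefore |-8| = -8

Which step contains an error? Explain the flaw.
Step 3: Since |t| = t for all t: |-8| = -8

Step 3 incorrectly states that |t| = t for all t. The correct definition is |t| = t when t >= 0, and |t| = -t when t < 0. Since -8 < 0, we have |-8| = -(-8) = 8, not -8.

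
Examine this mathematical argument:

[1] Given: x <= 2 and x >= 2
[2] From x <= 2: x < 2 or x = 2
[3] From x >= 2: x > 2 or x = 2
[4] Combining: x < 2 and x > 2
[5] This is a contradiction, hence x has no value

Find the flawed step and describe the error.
Step 4: Combining: x < 2 and x > 2

Step 4 incorrectly combines the conditions. From x <= 2 and x >= 2, the intersection is x = 2. The error treats the 'or' cases as 'and' requirements. The correct conclusion is that x = 2 is the unique solution, not that no solution exists.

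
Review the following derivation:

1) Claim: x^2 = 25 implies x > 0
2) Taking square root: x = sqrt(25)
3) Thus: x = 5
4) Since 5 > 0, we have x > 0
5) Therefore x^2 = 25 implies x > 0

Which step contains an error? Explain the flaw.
Step 2: Taking square root: x = sqrt(25)

Step 2 takes the square root and assumes the positive root only. The equation x^2 = 25 actually has two solutions: x = 5 and x = -5. The proof silently assumes x > 0 without justification, then uses this assumption to conclude x > 0, which is circular. The counterexample x = -5 shows the claim is false.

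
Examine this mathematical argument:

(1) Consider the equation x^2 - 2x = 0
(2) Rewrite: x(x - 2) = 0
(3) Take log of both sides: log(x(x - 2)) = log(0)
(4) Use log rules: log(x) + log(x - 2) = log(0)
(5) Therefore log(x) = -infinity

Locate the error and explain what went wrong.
Step 3: Take log of both sides: log(x(x - 2)) = log(0)

Step 3 takes the logarithm of both sides, resulting in log(0) on the right side. The logarithm is only defined for positive numbers; log(0) is undefined (approaches negative infinity). This operation is invalid.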